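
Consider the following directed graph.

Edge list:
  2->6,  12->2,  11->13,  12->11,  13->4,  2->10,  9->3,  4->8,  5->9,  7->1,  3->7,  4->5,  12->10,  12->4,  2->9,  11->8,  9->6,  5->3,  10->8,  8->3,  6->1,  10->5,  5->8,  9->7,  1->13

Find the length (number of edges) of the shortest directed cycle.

For each vertex v, BFS finds the shortest path from v back to v.
The shortest such closed walk is 13 → 4 → 5 → 9 → 7 → 1 → 13, length 6.

6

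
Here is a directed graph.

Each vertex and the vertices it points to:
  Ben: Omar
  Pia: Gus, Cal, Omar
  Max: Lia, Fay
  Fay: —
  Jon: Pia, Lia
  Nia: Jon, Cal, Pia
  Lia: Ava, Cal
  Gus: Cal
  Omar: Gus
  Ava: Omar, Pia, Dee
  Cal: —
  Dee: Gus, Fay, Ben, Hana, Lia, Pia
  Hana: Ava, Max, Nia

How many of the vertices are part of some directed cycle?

A vertex is on a directed cycle iff it belongs to a strongly connected component of size ≥ 2 (or has a self-loop).
The vertices on cycles are {Ava, Dee, Jon, Lia, Max, Nia, Hana} — 7 in total.

7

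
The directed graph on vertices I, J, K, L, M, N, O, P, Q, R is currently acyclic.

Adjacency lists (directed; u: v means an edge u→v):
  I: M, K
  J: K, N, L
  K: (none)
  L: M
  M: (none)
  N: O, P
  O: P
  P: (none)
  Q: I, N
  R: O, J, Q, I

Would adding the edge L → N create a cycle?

Adding L→N creates a cycle iff N can already reach L.
Explore from N: no path reaches L. The graph stays acyclic.

No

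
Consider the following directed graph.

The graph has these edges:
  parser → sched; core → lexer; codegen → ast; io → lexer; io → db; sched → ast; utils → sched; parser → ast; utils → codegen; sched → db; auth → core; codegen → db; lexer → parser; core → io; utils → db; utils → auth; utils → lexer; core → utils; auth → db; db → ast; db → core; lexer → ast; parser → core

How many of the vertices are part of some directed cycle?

9

A vertex is on a directed cycle iff it belongs to a strongly connected component of size ≥ 2 (or has a self-loop).
The vertices on cycles are {db, io, auth, core, lexer, sched, utils, parser, codegen} — 9 in total.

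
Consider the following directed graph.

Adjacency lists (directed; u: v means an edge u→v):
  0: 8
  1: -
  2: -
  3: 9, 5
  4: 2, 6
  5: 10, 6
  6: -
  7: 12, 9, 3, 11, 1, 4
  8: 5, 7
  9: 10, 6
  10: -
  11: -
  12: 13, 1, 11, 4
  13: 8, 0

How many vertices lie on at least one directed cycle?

5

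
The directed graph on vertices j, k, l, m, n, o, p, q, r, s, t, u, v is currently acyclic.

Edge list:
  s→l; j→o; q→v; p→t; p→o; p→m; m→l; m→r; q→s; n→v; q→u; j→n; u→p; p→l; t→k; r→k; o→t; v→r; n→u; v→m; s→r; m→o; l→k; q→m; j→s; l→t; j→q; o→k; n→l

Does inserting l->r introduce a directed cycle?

No

Adding l→r creates a cycle iff r can already reach l.
Explore from r: no path reaches l. The graph stays acyclic.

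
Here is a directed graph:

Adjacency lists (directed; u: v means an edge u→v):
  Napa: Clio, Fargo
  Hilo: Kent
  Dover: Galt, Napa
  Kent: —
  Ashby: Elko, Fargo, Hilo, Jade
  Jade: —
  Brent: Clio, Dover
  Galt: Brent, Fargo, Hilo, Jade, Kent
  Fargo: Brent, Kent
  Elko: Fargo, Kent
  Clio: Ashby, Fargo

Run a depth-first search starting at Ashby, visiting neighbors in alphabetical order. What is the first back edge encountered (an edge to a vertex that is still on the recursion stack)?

Clio->Ashby

DFS from Ashby (visiting neighbors in alphabetical order); mark gray on enter, black on exit:
Ashby gray
  Elko gray
    Fargo gray
      Brent gray
        Clio gray
          Clio→Ashby: Ashby is gray → back edge
First back edge: Clio → Ashby.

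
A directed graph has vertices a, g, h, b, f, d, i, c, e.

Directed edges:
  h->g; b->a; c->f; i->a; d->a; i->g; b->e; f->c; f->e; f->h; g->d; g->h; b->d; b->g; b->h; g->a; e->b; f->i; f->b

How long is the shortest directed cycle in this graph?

For each vertex v, BFS finds the shortest path from v back to v.
The shortest such closed walk is c → f → c, length 2.

2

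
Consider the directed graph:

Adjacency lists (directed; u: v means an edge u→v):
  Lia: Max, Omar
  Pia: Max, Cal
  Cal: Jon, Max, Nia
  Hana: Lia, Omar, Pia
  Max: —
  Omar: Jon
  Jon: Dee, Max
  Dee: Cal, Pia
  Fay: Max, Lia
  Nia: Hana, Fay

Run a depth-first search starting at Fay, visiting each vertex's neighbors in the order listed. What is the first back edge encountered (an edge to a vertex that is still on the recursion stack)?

DFS from Fay (visiting each vertex's neighbors in the order listed); mark gray on enter, black on exit:
Fay gray
  Max gray
  Max black
  Lia gray
    Lia→Max: Max black — skip
    Omar gray
      Jon gray
        Dee gray
          Cal gray
            Cal→Jon: Jon is gray → back edge
First back edge: Cal → Jon.

Cal→Jon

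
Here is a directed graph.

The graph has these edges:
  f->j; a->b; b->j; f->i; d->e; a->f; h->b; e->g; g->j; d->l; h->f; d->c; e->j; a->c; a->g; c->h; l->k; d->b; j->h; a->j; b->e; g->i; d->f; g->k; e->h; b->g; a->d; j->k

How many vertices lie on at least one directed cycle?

A vertex is on a directed cycle iff it belongs to a strongly connected component of size ≥ 2 (or has a self-loop).
The vertices on cycles are {b, e, f, g, h, j} — 6 in total.

6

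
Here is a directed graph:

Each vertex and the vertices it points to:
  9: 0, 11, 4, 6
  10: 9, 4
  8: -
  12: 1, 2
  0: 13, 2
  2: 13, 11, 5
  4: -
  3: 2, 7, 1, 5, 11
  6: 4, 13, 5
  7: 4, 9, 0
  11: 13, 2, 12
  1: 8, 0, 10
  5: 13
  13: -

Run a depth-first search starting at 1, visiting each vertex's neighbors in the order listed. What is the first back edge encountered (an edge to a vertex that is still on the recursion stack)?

11→2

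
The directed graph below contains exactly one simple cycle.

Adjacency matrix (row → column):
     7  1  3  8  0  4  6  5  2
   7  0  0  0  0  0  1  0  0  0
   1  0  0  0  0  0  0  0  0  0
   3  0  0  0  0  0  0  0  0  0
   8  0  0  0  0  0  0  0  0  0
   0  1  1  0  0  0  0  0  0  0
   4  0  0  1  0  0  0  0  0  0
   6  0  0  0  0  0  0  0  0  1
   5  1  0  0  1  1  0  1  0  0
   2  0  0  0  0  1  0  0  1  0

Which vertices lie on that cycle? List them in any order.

2, 5, 6

DFS with gray/black marking from 5:
5 gray
  6 gray
    2 gray
      0 gray
        1 gray
        1 black
        7 gray
          4 gray
            3 gray
            3 black
          4 black
        7 black
      0 black
      2→5: 5 is gray → back edge
Back edge closes the cycle 5 → 6 → 2 → 5; its vertices are {2, 5, 6}.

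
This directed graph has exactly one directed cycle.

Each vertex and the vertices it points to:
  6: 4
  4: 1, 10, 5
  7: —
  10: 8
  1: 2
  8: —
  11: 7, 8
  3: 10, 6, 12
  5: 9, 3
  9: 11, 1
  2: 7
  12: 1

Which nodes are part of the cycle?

DFS with gray/black marking from 5:
5 gray
  9 gray
    11 gray
      7 gray
      7 black
      8 gray
      8 black
    11 black
    1 gray
      2 gray
        2→7: 7 black — skip
      2 black
    1 black
  9 black
  3 gray
    10 gray
      10→8: 8 black — skip
    10 black
    6 gray
      4 gray
        4→1: 1 black — skip
        4→10: 10 black — skip
        4→5: 5 is gray → back edge
Back edge closes the cycle 5 → 3 → 6 → 4 → 5; its vertices are {3, 4, 5, 6}.

3, 4, 5, 6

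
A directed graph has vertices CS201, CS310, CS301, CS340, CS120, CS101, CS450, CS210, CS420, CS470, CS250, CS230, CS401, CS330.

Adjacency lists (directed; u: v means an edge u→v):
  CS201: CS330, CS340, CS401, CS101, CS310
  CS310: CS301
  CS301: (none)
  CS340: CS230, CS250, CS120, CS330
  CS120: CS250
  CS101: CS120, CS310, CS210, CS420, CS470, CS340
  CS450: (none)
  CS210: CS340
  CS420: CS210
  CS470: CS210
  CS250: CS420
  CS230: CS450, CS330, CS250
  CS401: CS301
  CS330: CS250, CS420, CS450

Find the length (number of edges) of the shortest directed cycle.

For each vertex v, BFS finds the shortest path from v back to v.
The shortest such closed walk is CS340 → CS330 → CS420 → CS210 → CS340, length 4.

4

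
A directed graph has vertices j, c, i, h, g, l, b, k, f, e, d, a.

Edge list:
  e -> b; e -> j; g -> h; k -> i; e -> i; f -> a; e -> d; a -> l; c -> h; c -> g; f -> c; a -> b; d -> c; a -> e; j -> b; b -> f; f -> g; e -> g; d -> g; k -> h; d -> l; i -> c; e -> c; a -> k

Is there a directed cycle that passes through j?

j is on a cycle iff j can reach itself via ≥1 edge.
j → b → f → a → e → j — yes.

Yes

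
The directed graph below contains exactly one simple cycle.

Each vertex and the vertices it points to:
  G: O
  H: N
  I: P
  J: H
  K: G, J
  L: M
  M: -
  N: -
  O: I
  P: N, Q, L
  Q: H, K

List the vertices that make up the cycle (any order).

G, I, K, O, P, Q

DFS with gray/black marking from P:
P gray
  N gray
  N black
  Q gray
    H gray
      H→N: N black — skip
    H black
    K gray
      G gray
        O gray
          I gray
            I→P: P is gray → back edge
Back edge closes the cycle P → Q → K → G → O → I → P; its vertices are {G, I, K, O, P, Q}.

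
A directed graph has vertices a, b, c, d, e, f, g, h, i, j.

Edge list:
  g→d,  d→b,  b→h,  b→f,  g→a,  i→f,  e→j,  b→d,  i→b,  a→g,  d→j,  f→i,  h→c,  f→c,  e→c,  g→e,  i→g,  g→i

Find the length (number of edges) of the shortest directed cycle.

2

For each vertex v, BFS finds the shortest path from v back to v.
The shortest such closed walk is g → a → g, length 2.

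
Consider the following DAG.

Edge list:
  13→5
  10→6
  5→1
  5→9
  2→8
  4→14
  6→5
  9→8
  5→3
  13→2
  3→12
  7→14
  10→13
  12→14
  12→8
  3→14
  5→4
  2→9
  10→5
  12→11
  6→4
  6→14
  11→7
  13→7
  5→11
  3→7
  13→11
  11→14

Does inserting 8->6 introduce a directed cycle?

Yes

Adding 8→6 creates a cycle iff 6 can already reach 8.
Path from 6: 6 → 5 → 9 → 8.
So 6 → … → 8 → 6 is a cycle.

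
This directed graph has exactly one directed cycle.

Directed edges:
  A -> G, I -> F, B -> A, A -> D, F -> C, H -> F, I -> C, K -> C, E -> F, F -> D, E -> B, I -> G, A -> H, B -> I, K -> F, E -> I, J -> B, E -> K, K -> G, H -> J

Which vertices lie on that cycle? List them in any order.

A, B, H, J

DFS with gray/black marking from B:
B gray
  I gray
    G gray
    G black
    F gray
      C gray
      C black
      D gray
      D black
    F black
    I→C: C black — skip
  I black
  A gray
    A→D: D black — skip
    A→G: G black — skip
    H gray
      J gray
        J→B: B is gray → back edge
Back edge closes the cycle B → A → H → J → B; its vertices are {A, B, H, J}.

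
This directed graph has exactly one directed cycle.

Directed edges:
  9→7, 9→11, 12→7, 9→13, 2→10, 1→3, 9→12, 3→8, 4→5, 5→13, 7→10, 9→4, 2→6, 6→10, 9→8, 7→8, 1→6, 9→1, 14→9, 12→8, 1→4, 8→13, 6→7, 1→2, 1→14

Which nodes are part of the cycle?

1, 9, 14

DFS with gray/black marking from 9:
9 gray
  7 gray
    8 gray
      13 gray
      13 black
    8 black
    10 gray
    10 black
  7 black
  1 gray
    2 gray
      2→10: 10 black — skip
      6 gray
        6→10: 10 black — skip
        6→7: 7 black — skip
      6 black
    2 black
    14 gray
      14→9: 9 is gray → back edge
Back edge closes the cycle 9 → 1 → 14 → 9; its vertices are {1, 9, 14}.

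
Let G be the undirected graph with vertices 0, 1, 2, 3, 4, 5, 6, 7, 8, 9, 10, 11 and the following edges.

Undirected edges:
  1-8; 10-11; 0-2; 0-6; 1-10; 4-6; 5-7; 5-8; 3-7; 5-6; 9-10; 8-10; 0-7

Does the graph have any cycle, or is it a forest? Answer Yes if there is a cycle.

DFS, tracking each vertex's parent; an edge to a visited non-parent vertex closes a cycle.
Start from 11:
visit 11 (parent –)
  visit 10 (parent 11)
    10–11: parent, skip
    visit 1 (parent 10)
      1–10: parent, skip
      visit 8 (parent 1)
        visit 5 (parent 8)
          5–8: parent, skip
          visit 6 (parent 5)
            visit 0 (parent 6)
              visit 2 (parent 0)
                2–0: parent, skip
              0–6: parent, skip
              visit 7 (parent 0)
                visit 3 (parent 7)
                  3–7: parent, skip
                7–0: parent, skip
                7–5: 5 visited and ≠ parent → cycle
Cycle: 5 – 6 – 0 – 7 – 5.

Yes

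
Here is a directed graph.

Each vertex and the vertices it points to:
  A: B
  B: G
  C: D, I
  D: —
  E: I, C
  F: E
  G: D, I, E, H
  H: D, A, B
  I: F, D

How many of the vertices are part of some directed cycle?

8

A vertex is on a directed cycle iff it belongs to a strongly connected component of size ≥ 2 (or has a self-loop).
The vertices on cycles are {A, B, C, E, F, G, H, I} — 8 in total.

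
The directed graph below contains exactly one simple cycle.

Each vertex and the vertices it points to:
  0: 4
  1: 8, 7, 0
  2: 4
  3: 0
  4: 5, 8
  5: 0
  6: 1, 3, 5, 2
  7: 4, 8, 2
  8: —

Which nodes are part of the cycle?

0, 4, 5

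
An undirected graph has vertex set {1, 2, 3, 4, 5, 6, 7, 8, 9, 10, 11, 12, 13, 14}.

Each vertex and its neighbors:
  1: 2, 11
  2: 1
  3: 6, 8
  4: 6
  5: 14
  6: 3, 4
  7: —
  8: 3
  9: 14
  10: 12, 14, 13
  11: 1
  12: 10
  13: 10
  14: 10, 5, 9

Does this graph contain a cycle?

DFS, tracking each vertex's parent; an edge to a visited non-parent vertex closes a cycle.
Start from 5:
visit 5 (parent –)
  visit 14 (parent 5)
    visit 10 (parent 14)
      visit 12 (parent 10)
        12–10: parent, skip
      10–14: parent, skip
      visit 13 (parent 10)
        13–10: parent, skip
    14–5: parent, skip
    visit 9 (parent 14)
      9–14: parent, skip
visit 1 (parent –)
  visit 2 (parent 1)
    2–1: parent, skip
  visit 11 (parent 1)
    11–1: parent, skip
visit 3 (parent –)
  visit 6 (parent 3)
    6–3: parent, skip
    visit 4 (parent 6)
      4–6: parent, skip
  visit 8 (parent 3)
    8–3: parent, skip
visit 7 (parent –)
No non-parent visited neighbor found — the graph is a forest.

No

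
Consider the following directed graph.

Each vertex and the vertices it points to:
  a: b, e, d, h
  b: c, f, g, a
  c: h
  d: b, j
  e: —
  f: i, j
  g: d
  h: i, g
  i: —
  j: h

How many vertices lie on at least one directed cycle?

A vertex is on a directed cycle iff it belongs to a strongly connected component of size ≥ 2 (or has a self-loop).
The vertices on cycles are {a, b, c, d, f, g, h, j} — 8 in total.

8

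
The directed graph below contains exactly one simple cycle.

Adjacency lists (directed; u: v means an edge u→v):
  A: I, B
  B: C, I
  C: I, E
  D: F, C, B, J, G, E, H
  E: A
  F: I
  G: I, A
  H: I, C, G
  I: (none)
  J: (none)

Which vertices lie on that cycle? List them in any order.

A, B, C, E

DFS with gray/black marking from E:
E gray
  A gray
    I gray
    I black
    B gray
      C gray
        C→I: I black — skip
        C→E: E is gray → back edge
Back edge closes the cycle E → A → B → C → E; its vertices are {A, B, C, E}.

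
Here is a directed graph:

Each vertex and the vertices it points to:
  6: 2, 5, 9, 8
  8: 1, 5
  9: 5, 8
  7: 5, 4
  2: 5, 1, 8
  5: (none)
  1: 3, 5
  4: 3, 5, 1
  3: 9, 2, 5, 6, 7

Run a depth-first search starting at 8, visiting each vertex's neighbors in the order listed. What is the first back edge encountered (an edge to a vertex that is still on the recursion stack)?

9→8

DFS from 8 (visiting each vertex's neighbors in the order listed); mark gray on enter, black on exit:
8 gray
  1 gray
    3 gray
      9 gray
        5 gray
        5 black
        9→8: 8 is gray → back edge
First back edge: 9 → 8.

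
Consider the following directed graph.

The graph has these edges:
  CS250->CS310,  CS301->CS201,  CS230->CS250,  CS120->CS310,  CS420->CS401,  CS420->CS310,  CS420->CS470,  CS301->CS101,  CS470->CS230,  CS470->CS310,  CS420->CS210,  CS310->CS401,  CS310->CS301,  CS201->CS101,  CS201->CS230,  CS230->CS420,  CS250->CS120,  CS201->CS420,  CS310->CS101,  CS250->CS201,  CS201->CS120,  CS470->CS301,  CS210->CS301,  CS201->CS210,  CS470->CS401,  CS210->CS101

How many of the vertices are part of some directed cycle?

9

A vertex is on a directed cycle iff it belongs to a strongly connected component of size ≥ 2 (or has a self-loop).
The vertices on cycles are {CS120, CS201, CS210, CS230, CS250, CS301, CS310, CS420, CS470} — 9 in total.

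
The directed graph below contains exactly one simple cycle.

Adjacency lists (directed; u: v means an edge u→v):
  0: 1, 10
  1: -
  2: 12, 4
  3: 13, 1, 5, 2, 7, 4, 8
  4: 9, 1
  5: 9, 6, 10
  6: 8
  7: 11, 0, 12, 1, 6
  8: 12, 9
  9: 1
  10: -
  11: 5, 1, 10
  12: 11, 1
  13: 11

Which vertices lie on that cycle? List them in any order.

DFS with gray/black marking from 5:
5 gray
  9 gray
    1 gray
    1 black
  9 black
  6 gray
    8 gray
      12 gray
        11 gray
          11→5: 5 is gray → back edge
Back edge closes the cycle 5 → 6 → 8 → 12 → 11 → 5; its vertices are {5, 6, 8, 11, 12}.

5, 6, 8, 11, 12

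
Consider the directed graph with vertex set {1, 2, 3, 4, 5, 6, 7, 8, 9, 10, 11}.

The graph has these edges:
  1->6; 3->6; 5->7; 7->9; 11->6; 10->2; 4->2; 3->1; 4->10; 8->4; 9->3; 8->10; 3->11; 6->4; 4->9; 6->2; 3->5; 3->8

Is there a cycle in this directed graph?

Yes

DFS with white/gray/black marking, starting from 1:
1 gray
  6 gray
    4 gray
      9 gray
        3 gray
          3→1: 1 is gray → back edge
Back edge found, so a cycle exists: 1 → 6 → 4 → 9 → 3 → 1.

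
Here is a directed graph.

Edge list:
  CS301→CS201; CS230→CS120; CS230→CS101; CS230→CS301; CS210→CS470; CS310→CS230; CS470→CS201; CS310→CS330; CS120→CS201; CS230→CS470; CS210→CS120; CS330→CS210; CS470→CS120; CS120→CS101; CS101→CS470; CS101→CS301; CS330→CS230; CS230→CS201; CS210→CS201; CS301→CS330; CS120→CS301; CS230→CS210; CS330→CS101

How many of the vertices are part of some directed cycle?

A vertex is on a directed cycle iff it belongs to a strongly connected component of size ≥ 2 (or has a self-loop).
The vertices on cycles are {CS101, CS120, CS210, CS230, CS301, CS330, CS470} — 7 in total.

7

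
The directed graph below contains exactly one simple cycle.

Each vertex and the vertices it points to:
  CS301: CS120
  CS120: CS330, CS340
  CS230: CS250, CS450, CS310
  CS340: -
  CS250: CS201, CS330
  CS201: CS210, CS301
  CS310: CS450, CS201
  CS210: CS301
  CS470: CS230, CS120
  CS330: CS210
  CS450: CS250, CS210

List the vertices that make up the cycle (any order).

DFS with gray/black marking from CS120:
CS120 gray
  CS330 gray
    CS210 gray
      CS301 gray
        CS301→CS120: CS120 is gray → back edge
Back edge closes the cycle CS120 → CS330 → CS210 → CS301 → CS120; its vertices are {CS120, CS210, CS301, CS330}.

CS120, CS210, CS301, CS330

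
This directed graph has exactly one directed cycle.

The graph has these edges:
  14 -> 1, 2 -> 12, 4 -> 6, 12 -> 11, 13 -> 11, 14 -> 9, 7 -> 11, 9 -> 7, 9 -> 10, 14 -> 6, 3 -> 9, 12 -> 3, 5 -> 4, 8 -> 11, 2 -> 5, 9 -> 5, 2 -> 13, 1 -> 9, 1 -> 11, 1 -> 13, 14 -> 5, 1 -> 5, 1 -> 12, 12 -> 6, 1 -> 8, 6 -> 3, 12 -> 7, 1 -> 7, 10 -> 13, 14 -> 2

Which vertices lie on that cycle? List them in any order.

3, 4, 5, 6, 9

DFS with gray/black marking from 9:
9 gray
  7 gray
    11 gray
    11 black
  7 black
  5 gray
    4 gray
      6 gray
        3 gray
          3→9: 9 is gray → back edge
Back edge closes the cycle 9 → 5 → 4 → 6 → 3 → 9; its vertices are {3, 4, 5, 6, 9}.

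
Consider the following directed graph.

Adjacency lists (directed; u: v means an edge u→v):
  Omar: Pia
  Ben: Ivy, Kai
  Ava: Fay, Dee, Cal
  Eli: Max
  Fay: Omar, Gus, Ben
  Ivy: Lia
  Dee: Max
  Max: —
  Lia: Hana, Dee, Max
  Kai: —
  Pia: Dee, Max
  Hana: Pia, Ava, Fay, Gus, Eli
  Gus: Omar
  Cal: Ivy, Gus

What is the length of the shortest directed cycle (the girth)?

For each vertex v, BFS finds the shortest path from v back to v.
The shortest such closed walk is Hana → Ava → Cal → Ivy → Lia → Hana, length 5.

5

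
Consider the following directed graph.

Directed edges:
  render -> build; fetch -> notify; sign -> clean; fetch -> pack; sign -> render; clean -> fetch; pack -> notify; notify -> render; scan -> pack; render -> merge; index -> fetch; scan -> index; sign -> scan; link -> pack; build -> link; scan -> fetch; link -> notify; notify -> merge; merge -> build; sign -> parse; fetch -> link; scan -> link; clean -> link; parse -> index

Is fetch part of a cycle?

No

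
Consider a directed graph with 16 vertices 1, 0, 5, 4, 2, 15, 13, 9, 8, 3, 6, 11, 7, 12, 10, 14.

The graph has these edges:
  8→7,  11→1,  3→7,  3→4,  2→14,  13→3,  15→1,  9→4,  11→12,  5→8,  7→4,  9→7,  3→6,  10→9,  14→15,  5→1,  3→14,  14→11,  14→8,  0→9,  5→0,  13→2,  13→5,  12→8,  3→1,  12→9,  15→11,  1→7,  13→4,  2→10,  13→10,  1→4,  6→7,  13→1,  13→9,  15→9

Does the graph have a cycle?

No

DFS with white/gray/black marking, starting from 12:
12 gray
  8 gray
    7 gray
      4 gray
      4 black
    7 black
  8 black
  9 gray
    9→7: 7 black — skip
    9→4: 4 black — skip
  9 black
12 black
1 gray
  1→4: 4 black — skip
  1→7: 7 black — skip
1 black
0 gray
  0→9: 9 black — skip
0 black
5 gray
  5→1: 1 black — skip
  5→8: 8 black — skip
  5→0: 0 black — skip
5 black
2 gray
  14 gray
    11 gray
      11→12: 12 black — skip
      11→1: 1 black — skip
    11 black
    14→8: 8 black — skip
    15 gray
      15→11: 11 black — skip
      15→1: 1 black — skip
      15→9: 9 black — skip
    15 black
  14 black
  10 gray
    10→9: 9 black — skip
  10 black
2 black
13 gray
  13→4: 4 black — skip
  13→2: 2 black — skip
  13→10: 10 black — skip
  13→1: 1 black — skip
  13→9: 9 black — skip
  13→5: 5 black — skip
  3 gray
    3→7: 7 black — skip
    3→1: 1 black — skip
    3→4: 4 black — skip
    3→14: 14 black — skip
    6 gray
      6→7: 7 black — skip
    6 black
  3 black
13 black
Every edge goes to a white or black vertex — no back edge, so the graph is acyclic.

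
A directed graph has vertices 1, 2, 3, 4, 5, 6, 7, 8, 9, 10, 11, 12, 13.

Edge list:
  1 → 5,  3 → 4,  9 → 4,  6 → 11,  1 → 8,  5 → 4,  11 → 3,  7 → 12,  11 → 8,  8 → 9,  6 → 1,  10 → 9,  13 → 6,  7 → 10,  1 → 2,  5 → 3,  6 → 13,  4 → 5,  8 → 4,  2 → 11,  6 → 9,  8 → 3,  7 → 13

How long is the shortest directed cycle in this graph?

2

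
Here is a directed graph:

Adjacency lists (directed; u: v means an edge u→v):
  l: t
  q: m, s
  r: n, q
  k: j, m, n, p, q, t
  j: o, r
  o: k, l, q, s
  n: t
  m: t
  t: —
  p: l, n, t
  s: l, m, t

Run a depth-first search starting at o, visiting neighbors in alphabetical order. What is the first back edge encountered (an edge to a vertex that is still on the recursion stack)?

j->o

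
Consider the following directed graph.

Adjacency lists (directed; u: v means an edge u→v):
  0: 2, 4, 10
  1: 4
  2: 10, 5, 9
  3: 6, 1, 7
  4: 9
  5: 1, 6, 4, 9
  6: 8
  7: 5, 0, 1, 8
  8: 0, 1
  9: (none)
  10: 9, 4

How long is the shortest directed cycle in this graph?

5

For each vertex v, BFS finds the shortest path from v back to v.
The shortest such closed walk is 8 → 0 → 2 → 5 → 6 → 8, length 5.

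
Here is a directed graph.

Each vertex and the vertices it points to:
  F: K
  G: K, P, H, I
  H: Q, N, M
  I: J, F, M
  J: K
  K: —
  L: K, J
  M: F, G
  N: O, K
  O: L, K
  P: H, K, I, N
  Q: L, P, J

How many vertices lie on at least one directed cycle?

A vertex is on a directed cycle iff it belongs to a strongly connected component of size ≥ 2 (or has a self-loop).
The vertices on cycles are {G, H, I, M, P, Q} — 6 in total.

6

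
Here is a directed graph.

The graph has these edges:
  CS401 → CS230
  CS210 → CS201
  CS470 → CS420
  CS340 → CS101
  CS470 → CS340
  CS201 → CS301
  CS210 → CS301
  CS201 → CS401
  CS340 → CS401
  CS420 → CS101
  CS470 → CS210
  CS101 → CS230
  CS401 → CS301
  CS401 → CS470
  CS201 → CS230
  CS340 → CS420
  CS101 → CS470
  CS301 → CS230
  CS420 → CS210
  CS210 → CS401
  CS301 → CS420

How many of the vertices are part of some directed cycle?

8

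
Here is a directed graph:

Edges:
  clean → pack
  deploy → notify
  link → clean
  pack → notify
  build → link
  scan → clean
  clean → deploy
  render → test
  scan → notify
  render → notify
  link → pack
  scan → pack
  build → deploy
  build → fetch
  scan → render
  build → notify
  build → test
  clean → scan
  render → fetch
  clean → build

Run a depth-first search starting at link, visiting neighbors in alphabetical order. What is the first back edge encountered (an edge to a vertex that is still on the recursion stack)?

build->link

DFS from link (visiting neighbors in alphabetical order); mark gray on enter, black on exit:
link gray
  clean gray
    build gray
      deploy gray
        notify gray
        notify black
      deploy black
      fetch gray
      fetch black
      build→link: link is gray → back edge
First back edge: build → link.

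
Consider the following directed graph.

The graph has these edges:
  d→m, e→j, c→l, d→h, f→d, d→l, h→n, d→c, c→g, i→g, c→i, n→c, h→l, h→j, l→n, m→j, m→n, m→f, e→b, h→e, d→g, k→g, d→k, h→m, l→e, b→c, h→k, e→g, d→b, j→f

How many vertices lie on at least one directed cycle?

10

A vertex is on a directed cycle iff it belongs to a strongly connected component of size ≥ 2 (or has a self-loop).
The vertices on cycles are {b, c, d, e, f, h, j, l, m, n} — 10 in total.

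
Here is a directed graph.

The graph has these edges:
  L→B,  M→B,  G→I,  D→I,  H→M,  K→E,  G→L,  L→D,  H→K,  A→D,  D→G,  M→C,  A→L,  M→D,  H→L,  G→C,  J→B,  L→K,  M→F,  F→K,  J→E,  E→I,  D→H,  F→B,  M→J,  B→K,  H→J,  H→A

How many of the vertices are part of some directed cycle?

A vertex is on a directed cycle iff it belongs to a strongly connected component of size ≥ 2 (or has a self-loop).
The vertices on cycles are {A, D, G, H, L, M} — 6 in total.

6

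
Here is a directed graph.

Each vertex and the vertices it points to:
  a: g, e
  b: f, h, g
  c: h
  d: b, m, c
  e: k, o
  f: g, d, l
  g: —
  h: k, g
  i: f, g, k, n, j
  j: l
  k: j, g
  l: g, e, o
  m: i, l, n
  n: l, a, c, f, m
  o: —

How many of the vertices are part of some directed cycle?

10

A vertex is on a directed cycle iff it belongs to a strongly connected component of size ≥ 2 (or has a self-loop).
The vertices on cycles are {b, d, e, f, i, j, k, l, m, n} — 10 in total.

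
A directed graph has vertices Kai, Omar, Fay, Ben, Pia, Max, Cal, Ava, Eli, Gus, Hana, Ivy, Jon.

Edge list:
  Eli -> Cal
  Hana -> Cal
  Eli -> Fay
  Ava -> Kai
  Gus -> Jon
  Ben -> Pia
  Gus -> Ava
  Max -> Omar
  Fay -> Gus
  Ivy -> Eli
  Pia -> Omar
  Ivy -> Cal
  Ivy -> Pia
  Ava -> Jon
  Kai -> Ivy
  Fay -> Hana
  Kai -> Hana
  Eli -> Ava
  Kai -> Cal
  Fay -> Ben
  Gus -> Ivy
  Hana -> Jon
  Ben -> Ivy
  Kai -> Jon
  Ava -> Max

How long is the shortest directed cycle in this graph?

4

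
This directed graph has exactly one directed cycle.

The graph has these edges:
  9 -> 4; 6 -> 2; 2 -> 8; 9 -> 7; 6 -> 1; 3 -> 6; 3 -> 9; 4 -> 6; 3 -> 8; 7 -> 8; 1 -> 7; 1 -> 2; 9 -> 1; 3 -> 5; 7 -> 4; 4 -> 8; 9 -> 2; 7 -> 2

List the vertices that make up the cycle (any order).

1, 4, 6, 7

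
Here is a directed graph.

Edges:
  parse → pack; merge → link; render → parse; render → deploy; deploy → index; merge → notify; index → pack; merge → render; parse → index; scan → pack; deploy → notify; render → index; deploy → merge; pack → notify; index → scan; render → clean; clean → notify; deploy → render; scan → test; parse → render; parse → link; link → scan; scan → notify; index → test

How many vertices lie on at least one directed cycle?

A vertex is on a directed cycle iff it belongs to a strongly connected component of size ≥ 2 (or has a self-loop).
The vertices on cycles are {merge, parse, deploy, render} — 4 in total.

4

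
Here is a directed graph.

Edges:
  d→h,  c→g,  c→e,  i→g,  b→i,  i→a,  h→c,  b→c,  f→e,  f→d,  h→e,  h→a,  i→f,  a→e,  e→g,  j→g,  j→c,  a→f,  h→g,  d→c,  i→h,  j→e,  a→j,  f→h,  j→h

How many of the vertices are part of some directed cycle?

5

A vertex is on a directed cycle iff it belongs to a strongly connected component of size ≥ 2 (or has a self-loop).
The vertices on cycles are {a, d, f, h, j} — 5 in total.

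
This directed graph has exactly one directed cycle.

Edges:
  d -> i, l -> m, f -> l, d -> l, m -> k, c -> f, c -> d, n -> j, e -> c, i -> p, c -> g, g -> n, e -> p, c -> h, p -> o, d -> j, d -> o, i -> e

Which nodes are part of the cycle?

c, d, e, i

DFS with gray/black marking from c:
c gray
  d gray
    j gray
    j black
    o gray
    o black
    l gray
      m gray
        k gray
        k black
      m black
    l black
    i gray
      e gray
        e→c: c is gray → back edge
Back edge closes the cycle c → d → i → e → c; its vertices are {c, d, e, i}.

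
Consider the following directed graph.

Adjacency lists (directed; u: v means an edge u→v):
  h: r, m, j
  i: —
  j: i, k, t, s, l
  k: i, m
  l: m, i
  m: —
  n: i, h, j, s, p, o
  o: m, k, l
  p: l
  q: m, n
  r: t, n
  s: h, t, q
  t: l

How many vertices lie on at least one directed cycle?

6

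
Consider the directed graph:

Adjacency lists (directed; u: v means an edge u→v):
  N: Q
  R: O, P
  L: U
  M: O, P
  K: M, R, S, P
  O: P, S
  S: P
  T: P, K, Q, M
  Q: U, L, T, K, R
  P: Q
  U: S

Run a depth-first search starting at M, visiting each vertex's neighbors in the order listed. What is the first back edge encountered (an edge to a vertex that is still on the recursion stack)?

DFS from M (visiting each vertex's neighbors in the order listed); mark gray on enter, black on exit:
M gray
  O gray
    P gray
      Q gray
        U gray
          S gray
            S→P: P is gray → back edge
First back edge: S → P.

S->P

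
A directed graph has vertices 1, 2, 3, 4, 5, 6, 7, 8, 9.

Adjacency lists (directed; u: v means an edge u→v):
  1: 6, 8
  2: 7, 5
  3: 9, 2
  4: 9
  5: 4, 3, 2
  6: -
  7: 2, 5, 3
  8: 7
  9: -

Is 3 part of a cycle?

3 is on a cycle iff 3 can reach itself via ≥1 edge.
3 → 2 → 7 → 3 — yes.

Yes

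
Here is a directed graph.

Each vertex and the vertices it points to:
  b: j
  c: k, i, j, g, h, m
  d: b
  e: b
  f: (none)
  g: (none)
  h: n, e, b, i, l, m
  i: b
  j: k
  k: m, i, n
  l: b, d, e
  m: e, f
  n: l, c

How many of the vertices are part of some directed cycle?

11

A vertex is on a directed cycle iff it belongs to a strongly connected component of size ≥ 2 (or has a self-loop).
The vertices on cycles are {b, c, d, e, h, i, j, k, l, m, n} — 11 in total.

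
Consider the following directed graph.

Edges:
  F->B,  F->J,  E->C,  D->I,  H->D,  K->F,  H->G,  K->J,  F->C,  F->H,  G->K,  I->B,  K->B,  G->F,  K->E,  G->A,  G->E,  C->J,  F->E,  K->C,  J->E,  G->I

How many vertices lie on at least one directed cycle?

7

A vertex is on a directed cycle iff it belongs to a strongly connected component of size ≥ 2 (or has a self-loop).
The vertices on cycles are {C, E, F, G, H, J, K} — 7 in total.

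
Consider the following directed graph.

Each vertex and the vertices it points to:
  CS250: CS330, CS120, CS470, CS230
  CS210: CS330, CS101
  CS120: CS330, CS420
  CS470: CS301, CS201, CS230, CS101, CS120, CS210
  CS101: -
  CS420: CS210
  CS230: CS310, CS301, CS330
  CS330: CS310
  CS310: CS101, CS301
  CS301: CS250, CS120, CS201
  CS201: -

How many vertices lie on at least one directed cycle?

9

A vertex is on a directed cycle iff it belongs to a strongly connected component of size ≥ 2 (or has a self-loop).
The vertices on cycles are {CS120, CS210, CS230, CS250, CS301, CS310, CS330, CS420, CS470} — 9 in total.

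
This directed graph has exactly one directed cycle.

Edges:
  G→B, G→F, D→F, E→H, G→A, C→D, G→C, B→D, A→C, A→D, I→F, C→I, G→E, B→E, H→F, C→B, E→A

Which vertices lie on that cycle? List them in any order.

A, B, C, E

DFS with gray/black marking from A:
A gray
  D gray
    F gray
    F black
  D black
  C gray
    B gray
      B→D: D black — skip
      E gray
        E→A: A is gray → back edge
Back edge closes the cycle A → C → B → E → A; its vertices are {A, B, C, E}.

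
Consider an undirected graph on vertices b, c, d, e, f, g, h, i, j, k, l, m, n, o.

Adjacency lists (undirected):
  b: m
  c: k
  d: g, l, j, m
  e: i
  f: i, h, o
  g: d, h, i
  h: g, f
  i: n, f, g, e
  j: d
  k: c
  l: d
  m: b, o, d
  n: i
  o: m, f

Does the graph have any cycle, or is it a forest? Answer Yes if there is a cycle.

DFS, tracking each vertex's parent; an edge to a visited non-parent vertex closes a cycle.
Start from l:
visit l (parent –)
  visit d (parent l)
    visit g (parent d)
      g–d: parent, skip
      visit h (parent g)
        h–g: parent, skip
        visit f (parent h)
          visit i (parent f)
            visit n (parent i)
              n–i: parent, skip
            i–f: parent, skip
            i–g: g visited and ≠ parent → cycle
Cycle: g – h – f – i – g.

Yes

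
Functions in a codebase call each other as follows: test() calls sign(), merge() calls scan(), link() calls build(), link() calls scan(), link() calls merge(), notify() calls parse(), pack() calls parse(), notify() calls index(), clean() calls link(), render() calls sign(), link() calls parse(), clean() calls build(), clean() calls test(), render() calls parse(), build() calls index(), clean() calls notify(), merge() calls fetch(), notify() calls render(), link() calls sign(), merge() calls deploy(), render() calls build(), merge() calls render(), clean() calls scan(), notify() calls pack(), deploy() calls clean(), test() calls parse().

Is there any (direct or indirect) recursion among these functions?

DFS with white/gray/black marking, starting from build:
build gray
  index gray
  index black
build black
scan gray
scan black
render gray
  render→build: build black — skip
  sign gray
  sign black
  parse gray
  parse black
render black
clean gray
  link gray
    link→build: build black — skip
    link→sign: sign black — skip
    link→scan: scan black — skip
    link→parse: parse black — skip
    merge gray
      merge→render: render black — skip
      deploy gray
        deploy→clean: clean is gray → back edge
Back edge found, so a cycle exists: clean → link → merge → deploy → clean.

Yes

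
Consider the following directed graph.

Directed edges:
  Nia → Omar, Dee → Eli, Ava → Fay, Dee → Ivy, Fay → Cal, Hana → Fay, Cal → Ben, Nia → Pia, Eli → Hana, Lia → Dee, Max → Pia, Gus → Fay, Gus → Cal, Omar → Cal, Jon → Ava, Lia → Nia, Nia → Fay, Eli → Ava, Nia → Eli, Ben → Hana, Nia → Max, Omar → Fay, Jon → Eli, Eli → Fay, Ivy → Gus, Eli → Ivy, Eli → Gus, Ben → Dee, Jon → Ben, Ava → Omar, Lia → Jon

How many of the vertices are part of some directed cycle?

A vertex is on a directed cycle iff it belongs to a strongly connected component of size ≥ 2 (or has a self-loop).
The vertices on cycles are {Ava, Ben, Cal, Dee, Eli, Fay, Gus, Ivy, Hana, Omar} — 10 in total.

10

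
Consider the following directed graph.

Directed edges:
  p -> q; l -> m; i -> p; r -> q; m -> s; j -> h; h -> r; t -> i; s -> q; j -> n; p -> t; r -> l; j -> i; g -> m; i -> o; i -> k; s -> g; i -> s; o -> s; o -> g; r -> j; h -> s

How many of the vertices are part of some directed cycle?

A vertex is on a directed cycle iff it belongs to a strongly connected component of size ≥ 2 (or has a self-loop).
The vertices on cycles are {g, h, i, j, m, p, r, s, t} — 9 in total.

9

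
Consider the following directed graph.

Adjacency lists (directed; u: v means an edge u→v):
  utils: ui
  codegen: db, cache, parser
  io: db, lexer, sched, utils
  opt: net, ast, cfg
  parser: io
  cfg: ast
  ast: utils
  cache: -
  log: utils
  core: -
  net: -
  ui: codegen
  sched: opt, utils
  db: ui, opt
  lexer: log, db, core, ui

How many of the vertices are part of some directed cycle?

A vertex is on a directed cycle iff it belongs to a strongly connected component of size ≥ 2 (or has a self-loop).
The vertices on cycles are {db, io, ui, ast, cfg, log, opt, lexer, sched, utils, parser, codegen} — 12 in total.

12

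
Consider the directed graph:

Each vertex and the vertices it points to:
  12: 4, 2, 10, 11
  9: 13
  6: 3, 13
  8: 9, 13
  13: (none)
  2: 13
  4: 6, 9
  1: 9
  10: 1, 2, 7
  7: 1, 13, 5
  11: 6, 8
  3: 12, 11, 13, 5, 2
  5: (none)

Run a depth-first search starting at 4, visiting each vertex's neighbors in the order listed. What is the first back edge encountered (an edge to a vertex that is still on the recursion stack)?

DFS from 4 (visiting each vertex's neighbors in the order listed); mark gray on enter, black on exit:
4 gray
  6 gray
    3 gray
      12 gray
        12→4: 4 is gray → back edge
First back edge: 12 → 4.

12→4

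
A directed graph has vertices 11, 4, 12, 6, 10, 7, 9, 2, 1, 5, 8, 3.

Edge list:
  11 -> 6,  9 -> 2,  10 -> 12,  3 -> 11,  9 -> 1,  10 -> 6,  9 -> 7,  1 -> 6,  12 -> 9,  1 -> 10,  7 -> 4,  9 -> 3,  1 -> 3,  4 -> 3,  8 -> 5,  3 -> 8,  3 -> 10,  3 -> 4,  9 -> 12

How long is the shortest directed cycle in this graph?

For each vertex v, BFS finds the shortest path from v back to v.
The shortest such closed walk is 9 → 12 → 9, length 2.

2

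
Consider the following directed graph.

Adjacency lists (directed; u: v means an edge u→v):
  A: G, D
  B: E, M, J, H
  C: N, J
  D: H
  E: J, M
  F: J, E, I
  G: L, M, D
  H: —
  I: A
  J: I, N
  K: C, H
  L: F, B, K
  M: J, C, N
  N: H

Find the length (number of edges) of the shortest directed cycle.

5

For each vertex v, BFS finds the shortest path from v back to v.
The shortest such closed walk is A → G → M → J → I → A, length 5.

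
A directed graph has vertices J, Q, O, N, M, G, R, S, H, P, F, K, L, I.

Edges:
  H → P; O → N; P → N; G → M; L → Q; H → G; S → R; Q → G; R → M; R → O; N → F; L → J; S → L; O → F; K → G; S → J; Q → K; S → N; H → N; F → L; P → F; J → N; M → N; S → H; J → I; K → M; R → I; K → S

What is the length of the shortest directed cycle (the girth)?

For each vertex v, BFS finds the shortest path from v back to v.
The shortest such closed walk is S → L → Q → K → S, length 4.

4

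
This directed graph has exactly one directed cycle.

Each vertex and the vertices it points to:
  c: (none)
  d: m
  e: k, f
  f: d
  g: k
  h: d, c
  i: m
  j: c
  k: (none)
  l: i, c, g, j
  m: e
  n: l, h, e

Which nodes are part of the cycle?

d, e, f, m

DFS with gray/black marking from e:
e gray
  k gray
  k black
  f gray
    d gray
      m gray
        m→e: e is gray → back edge
Back edge closes the cycle e → f → d → m → e; its vertices are {d, e, f, m}.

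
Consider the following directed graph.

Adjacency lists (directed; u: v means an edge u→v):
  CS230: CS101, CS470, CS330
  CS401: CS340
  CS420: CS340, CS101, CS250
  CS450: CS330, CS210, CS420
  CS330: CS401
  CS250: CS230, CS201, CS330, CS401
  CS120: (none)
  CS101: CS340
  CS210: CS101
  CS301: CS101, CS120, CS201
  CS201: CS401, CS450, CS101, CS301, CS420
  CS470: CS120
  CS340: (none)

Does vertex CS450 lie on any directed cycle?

Yes

CS450 is on a cycle iff CS450 can reach itself via ≥1 edge.
CS450 → CS420 → CS250 → CS201 → CS450 — yes.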